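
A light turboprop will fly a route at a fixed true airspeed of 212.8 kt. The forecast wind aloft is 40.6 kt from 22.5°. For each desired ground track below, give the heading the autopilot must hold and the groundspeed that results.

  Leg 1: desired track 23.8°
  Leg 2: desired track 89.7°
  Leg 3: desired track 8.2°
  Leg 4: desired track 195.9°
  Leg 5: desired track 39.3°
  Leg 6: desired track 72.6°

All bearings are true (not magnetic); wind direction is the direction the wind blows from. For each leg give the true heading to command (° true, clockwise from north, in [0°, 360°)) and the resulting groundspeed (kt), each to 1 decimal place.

Leg 1: desired track 23.8°; wind correction -0.2° → command heading 23.6°, groundspeed 172.2 kt
Leg 2: desired track 89.7°; wind correction -10.1° → command heading 79.6°, groundspeed 193.7 kt
Leg 3: desired track 8.2°; wind correction +2.7° → command heading 10.9°, groundspeed 173.2 kt
Leg 4: desired track 195.9°; wind correction -1.3° → command heading 194.6°, groundspeed 253.1 kt
Leg 5: desired track 39.3°; wind correction -3.2° → command heading 36.1°, groundspeed 173.6 kt
Leg 6: desired track 72.6°; wind correction -8.4° → command heading 64.2°, groundspeed 184.5 kt

Leg 1: heading=23.6°, groundspeed=172.2 kt
Leg 2: heading=79.6°, groundspeed=193.7 kt
Leg 3: heading=10.9°, groundspeed=173.2 kt
Leg 4: heading=194.6°, groundspeed=253.1 kt
Leg 5: heading=36.1°, groundspeed=173.6 kt
Leg 6: heading=64.2°, groundspeed=184.5 kt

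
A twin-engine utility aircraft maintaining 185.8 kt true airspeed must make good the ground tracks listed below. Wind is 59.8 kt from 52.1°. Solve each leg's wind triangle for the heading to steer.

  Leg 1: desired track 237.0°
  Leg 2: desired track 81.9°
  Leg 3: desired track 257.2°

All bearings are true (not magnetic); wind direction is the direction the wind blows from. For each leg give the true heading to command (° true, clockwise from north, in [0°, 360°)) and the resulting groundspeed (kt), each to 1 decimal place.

Leg 1: desired track 237.0°; wind correction +1.6° → command heading 238.6°, groundspeed 245.3 kt
Leg 2: desired track 81.9°; wind correction -9.2° → command heading 72.7°, groundspeed 131.5 kt
Leg 3: desired track 257.2°; wind correction +7.8° → command heading 265.0°, groundspeed 238.2 kt

Leg 1: heading=238.6°, groundspeed=245.3 kt
Leg 2: heading=72.7°, groundspeed=131.5 kt
Leg 3: heading=265.0°, groundspeed=238.2 kt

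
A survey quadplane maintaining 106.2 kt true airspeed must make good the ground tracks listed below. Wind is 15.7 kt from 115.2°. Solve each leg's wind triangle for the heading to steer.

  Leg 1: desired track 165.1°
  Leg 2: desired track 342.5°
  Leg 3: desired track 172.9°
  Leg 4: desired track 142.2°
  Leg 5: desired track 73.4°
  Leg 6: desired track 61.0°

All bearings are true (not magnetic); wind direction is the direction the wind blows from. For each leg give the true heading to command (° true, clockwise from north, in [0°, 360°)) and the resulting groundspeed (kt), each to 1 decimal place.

Leg 1: desired track 165.1°; wind correction -6.5° → command heading 158.6°, groundspeed 95.4 kt
Leg 2: desired track 342.5°; wind correction +6.2° → command heading 348.7°, groundspeed 116.2 kt
Leg 3: desired track 172.9°; wind correction -7.2° → command heading 165.7°, groundspeed 97.0 kt
Leg 4: desired track 142.2°; wind correction -3.8° → command heading 138.4°, groundspeed 92.0 kt
Leg 5: desired track 73.4°; wind correction +5.7° → command heading 79.1°, groundspeed 94.0 kt
Leg 6: desired track 61.0°; wind correction +6.9° → command heading 67.9°, groundspeed 96.2 kt

Leg 1: heading=158.6°, groundspeed=95.4 kt
Leg 2: heading=348.7°, groundspeed=116.2 kt
Leg 3: heading=165.7°, groundspeed=97.0 kt
Leg 4: heading=138.4°, groundspeed=92.0 kt
Leg 5: heading=79.1°, groundspeed=94.0 kt
Leg 6: heading=67.9°, groundspeed=96.2 kt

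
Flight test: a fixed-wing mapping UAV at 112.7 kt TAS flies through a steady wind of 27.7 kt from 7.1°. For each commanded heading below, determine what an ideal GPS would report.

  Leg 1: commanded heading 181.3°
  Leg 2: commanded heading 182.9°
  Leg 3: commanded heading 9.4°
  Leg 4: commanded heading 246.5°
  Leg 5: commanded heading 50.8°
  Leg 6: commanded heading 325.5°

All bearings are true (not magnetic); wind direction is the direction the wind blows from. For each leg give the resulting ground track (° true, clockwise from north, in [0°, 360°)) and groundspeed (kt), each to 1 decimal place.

Leg 1: heading 181.3°; drift +1.1° → track 182.4°, groundspeed 140.3 kt
Leg 2: heading 182.9°; drift +0.8° → track 183.7°, groundspeed 140.3 kt
Leg 3: heading 9.4°; drift +0.7° → track 10.1°, groundspeed 85.0 kt
Leg 4: heading 246.5°; drift -10.6° → track 235.9°, groundspeed 129.0 kt
Leg 5: heading 50.8°; drift +11.7° → track 62.5°, groundspeed 94.6 kt
Leg 6: heading 325.5°; drift -11.3° → track 314.2°, groundspeed 93.8 kt

Leg 1: track=182.4°, groundspeed=140.3 kt
Leg 2: track=183.7°, groundspeed=140.3 kt
Leg 3: track=10.1°, groundspeed=85.0 kt
Leg 4: track=235.9°, groundspeed=129.0 kt
Leg 5: track=62.5°, groundspeed=94.6 kt
Leg 6: track=314.2°, groundspeed=93.8 kt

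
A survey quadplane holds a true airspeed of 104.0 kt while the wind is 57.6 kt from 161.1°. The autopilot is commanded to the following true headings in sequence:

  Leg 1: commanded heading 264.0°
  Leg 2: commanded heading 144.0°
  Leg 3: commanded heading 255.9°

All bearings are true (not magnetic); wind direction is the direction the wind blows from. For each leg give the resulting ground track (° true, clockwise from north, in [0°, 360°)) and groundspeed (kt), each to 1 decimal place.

Leg 1: track=289.7°, groundspeed=129.6 kt
Leg 2: track=124.9°, groundspeed=51.8 kt
Leg 3: track=283.7°, groundspeed=123.0 kt

Leg 1: heading 264.0°; drift +25.7° → track 289.7°, groundspeed 129.6 kt
Leg 2: heading 144.0°; drift -19.1° → track 124.9°, groundspeed 51.8 kt
Leg 3: heading 255.9°; drift +27.8° → track 283.7°, groundspeed 123.0 kt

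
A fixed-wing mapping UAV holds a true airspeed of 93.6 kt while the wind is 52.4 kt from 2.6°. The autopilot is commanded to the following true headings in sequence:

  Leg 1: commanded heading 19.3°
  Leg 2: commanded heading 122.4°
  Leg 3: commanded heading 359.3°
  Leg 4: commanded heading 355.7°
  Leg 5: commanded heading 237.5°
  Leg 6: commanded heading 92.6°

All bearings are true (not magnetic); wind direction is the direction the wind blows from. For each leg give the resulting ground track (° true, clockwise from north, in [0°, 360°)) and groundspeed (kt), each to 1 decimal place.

Leg 1: track=38.4°, groundspeed=45.9 kt
Leg 2: track=143.2°, groundspeed=128.0 kt
Leg 3: track=355.1°, groundspeed=41.4 kt
Leg 4: track=347.1°, groundspeed=42.1 kt
Leg 5: track=218.4°, groundspeed=130.9 kt
Leg 6: track=121.8°, groundspeed=107.3 kt

Leg 1: heading 19.3°; drift +19.1° → track 38.4°, groundspeed 45.9 kt
Leg 2: heading 122.4°; drift +20.8° → track 143.2°, groundspeed 128.0 kt
Leg 3: heading 359.3°; drift -4.2° → track 355.1°, groundspeed 41.4 kt
Leg 4: heading 355.7°; drift -8.6° → track 347.1°, groundspeed 42.1 kt
Leg 5: heading 237.5°; drift -19.1° → track 218.4°, groundspeed 130.9 kt
Leg 6: heading 92.6°; drift +29.2° → track 121.8°, groundspeed 107.3 kt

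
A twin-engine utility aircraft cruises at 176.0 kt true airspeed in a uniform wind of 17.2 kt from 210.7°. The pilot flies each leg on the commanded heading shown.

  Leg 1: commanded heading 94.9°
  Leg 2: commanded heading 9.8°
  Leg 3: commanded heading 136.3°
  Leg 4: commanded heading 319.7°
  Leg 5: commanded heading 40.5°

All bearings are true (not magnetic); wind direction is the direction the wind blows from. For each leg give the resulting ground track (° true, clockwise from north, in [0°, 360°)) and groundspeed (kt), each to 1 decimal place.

Leg 1: heading 94.9°; drift -4.8° → track 90.1°, groundspeed 184.1 kt
Leg 2: heading 9.8°; drift +1.8° → track 11.6°, groundspeed 192.2 kt
Leg 3: heading 136.3°; drift -5.5° → track 130.8°, groundspeed 172.2 kt
Leg 4: heading 319.7°; drift +5.1° → track 324.8°, groundspeed 182.3 kt
Leg 5: heading 40.5°; drift -0.9° → track 39.6°, groundspeed 193.0 kt

Leg 1: track=90.1°, groundspeed=184.1 kt
Leg 2: track=11.6°, groundspeed=192.2 kt
Leg 3: track=130.8°, groundspeed=172.2 kt
Leg 4: track=324.8°, groundspeed=182.3 kt
Leg 5: track=39.6°, groundspeed=193.0 kt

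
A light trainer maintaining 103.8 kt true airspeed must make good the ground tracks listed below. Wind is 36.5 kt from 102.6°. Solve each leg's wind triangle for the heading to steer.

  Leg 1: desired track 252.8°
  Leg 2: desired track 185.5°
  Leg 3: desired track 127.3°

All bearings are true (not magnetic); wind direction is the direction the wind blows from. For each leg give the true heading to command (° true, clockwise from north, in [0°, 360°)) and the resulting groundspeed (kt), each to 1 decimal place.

Leg 1: heading=242.7°, groundspeed=133.9 kt
Leg 2: heading=165.1°, groundspeed=92.8 kt
Leg 3: heading=118.9°, groundspeed=69.5 kt

Leg 1: desired track 252.8°; wind correction -10.1° → command heading 242.7°, groundspeed 133.9 kt
Leg 2: desired track 185.5°; wind correction -20.4° → command heading 165.1°, groundspeed 92.8 kt
Leg 3: desired track 127.3°; wind correction -8.4° → command heading 118.9°, groundspeed 69.5 kt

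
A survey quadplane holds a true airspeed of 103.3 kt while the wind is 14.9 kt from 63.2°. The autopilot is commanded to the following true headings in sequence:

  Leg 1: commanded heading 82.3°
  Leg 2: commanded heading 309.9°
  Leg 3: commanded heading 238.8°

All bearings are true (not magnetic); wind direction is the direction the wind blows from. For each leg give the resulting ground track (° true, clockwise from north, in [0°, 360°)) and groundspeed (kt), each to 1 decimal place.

Leg 1: track=85.4°, groundspeed=89.4 kt
Leg 2: track=302.8°, groundspeed=110.0 kt
Leg 3: track=239.4°, groundspeed=118.2 kt

Leg 1: heading 82.3°; drift +3.1° → track 85.4°, groundspeed 89.4 kt
Leg 2: heading 309.9°; drift -7.1° → track 302.8°, groundspeed 110.0 kt
Leg 3: heading 238.8°; drift +0.6° → track 239.4°, groundspeed 118.2 kt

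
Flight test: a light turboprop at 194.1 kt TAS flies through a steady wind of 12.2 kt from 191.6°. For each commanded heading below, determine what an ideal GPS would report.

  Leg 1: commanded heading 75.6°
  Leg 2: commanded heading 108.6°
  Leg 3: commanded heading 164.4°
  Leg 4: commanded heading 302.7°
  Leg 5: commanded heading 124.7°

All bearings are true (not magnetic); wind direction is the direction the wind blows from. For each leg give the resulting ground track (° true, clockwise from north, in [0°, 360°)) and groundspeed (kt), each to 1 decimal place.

Leg 1: track=72.5°, groundspeed=199.7 kt
Leg 2: track=105.0°, groundspeed=193.0 kt
Leg 3: track=162.7°, groundspeed=183.3 kt
Leg 4: track=306.0°, groundspeed=198.8 kt
Leg 5: track=121.3°, groundspeed=189.6 kt

Leg 1: heading 75.6°; drift -3.1° → track 72.5°, groundspeed 199.7 kt
Leg 2: heading 108.6°; drift -3.6° → track 105.0°, groundspeed 193.0 kt
Leg 3: heading 164.4°; drift -1.7° → track 162.7°, groundspeed 183.3 kt
Leg 4: heading 302.7°; drift +3.3° → track 306.0°, groundspeed 198.8 kt
Leg 5: heading 124.7°; drift -3.4° → track 121.3°, groundspeed 189.6 kt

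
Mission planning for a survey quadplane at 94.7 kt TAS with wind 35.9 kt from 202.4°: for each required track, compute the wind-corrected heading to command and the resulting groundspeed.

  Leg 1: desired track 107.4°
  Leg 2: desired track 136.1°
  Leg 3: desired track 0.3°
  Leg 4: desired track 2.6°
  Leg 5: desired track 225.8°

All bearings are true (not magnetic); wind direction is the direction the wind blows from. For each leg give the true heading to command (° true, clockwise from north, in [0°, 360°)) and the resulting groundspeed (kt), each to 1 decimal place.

Leg 1: heading=129.6°, groundspeed=90.8 kt
Leg 2: heading=156.4°, groundspeed=74.4 kt
Leg 3: heading=352.1°, groundspeed=127.0 kt
Leg 4: heading=355.2°, groundspeed=127.7 kt
Leg 5: heading=217.1°, groundspeed=60.7 kt

Leg 1: desired track 107.4°; wind correction +22.2° → command heading 129.6°, groundspeed 90.8 kt
Leg 2: desired track 136.1°; wind correction +20.3° → command heading 156.4°, groundspeed 74.4 kt
Leg 3: desired track 0.3°; wind correction -8.2° → command heading 352.1°, groundspeed 127.0 kt
Leg 4: desired track 2.6°; wind correction -7.4° → command heading 355.2°, groundspeed 127.7 kt
Leg 5: desired track 225.8°; wind correction -8.7° → command heading 217.1°, groundspeed 60.7 kt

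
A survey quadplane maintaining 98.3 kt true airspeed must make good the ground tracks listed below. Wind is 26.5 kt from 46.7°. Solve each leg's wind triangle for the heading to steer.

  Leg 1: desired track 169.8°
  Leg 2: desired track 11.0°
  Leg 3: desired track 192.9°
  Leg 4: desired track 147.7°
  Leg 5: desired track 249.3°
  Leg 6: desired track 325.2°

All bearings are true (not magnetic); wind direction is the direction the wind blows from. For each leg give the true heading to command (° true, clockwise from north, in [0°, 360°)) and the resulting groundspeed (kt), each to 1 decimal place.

Leg 1: heading=156.7°, groundspeed=110.2 kt
Leg 2: heading=20.1°, groundspeed=75.6 kt
Leg 3: heading=184.3°, groundspeed=119.2 kt
Leg 4: heading=132.4°, groundspeed=99.9 kt
Leg 5: heading=255.2°, groundspeed=122.2 kt
Leg 6: heading=340.7°, groundspeed=90.8 kt

Leg 1: desired track 169.8°; wind correction -13.1° → command heading 156.7°, groundspeed 110.2 kt
Leg 2: desired track 11.0°; wind correction +9.1° → command heading 20.1°, groundspeed 75.6 kt
Leg 3: desired track 192.9°; wind correction -8.6° → command heading 184.3°, groundspeed 119.2 kt
Leg 4: desired track 147.7°; wind correction -15.3° → command heading 132.4°, groundspeed 99.9 kt
Leg 5: desired track 249.3°; wind correction +5.9° → command heading 255.2°, groundspeed 122.2 kt
Leg 6: desired track 325.2°; wind correction +15.5° → command heading 340.7°, groundspeed 90.8 kt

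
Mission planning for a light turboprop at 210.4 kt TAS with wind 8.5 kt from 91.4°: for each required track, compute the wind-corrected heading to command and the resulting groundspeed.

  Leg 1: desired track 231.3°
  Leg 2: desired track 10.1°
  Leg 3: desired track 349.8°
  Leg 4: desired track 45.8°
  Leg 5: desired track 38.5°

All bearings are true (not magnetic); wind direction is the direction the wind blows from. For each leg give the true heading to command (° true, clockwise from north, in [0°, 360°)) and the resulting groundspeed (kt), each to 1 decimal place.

Leg 1: heading=229.8°, groundspeed=216.8 kt
Leg 2: heading=12.4°, groundspeed=208.9 kt
Leg 3: heading=352.1°, groundspeed=211.9 kt
Leg 4: heading=47.5°, groundspeed=204.4 kt
Leg 5: heading=40.3°, groundspeed=205.2 kt

Leg 1: desired track 231.3°; wind correction -1.5° → command heading 229.8°, groundspeed 216.8 kt
Leg 2: desired track 10.1°; wind correction +2.3° → command heading 12.4°, groundspeed 208.9 kt
Leg 3: desired track 349.8°; wind correction +2.3° → command heading 352.1°, groundspeed 211.9 kt
Leg 4: desired track 45.8°; wind correction +1.7° → command heading 47.5°, groundspeed 204.4 kt
Leg 5: desired track 38.5°; wind correction +1.8° → command heading 40.3°, groundspeed 205.2 kt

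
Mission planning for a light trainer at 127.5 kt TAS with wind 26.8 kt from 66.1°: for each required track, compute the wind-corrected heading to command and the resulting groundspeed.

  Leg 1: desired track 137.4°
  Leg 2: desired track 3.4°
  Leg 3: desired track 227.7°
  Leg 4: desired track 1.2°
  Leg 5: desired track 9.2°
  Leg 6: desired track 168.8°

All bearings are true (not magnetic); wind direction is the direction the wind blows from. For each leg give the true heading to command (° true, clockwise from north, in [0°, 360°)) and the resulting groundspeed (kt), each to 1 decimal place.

Leg 1: desired track 137.4°; wind correction -11.5° → command heading 125.9°, groundspeed 116.4 kt
Leg 2: desired track 3.4°; wind correction +10.8° → command heading 14.2°, groundspeed 113.0 kt
Leg 3: desired track 227.7°; wind correction -3.8° → command heading 223.9°, groundspeed 152.6 kt
Leg 4: desired track 1.2°; wind correction +11.0° → command heading 12.2°, groundspeed 113.8 kt
Leg 5: desired track 9.2°; wind correction +10.1° → command heading 19.3°, groundspeed 110.9 kt
Leg 6: desired track 168.8°; wind correction -11.8° → command heading 157.0°, groundspeed 130.7 kt

Leg 1: heading=125.9°, groundspeed=116.4 kt
Leg 2: heading=14.2°, groundspeed=113.0 kt
Leg 3: heading=223.9°, groundspeed=152.6 kt
Leg 4: heading=12.2°, groundspeed=113.8 kt
Leg 5: heading=19.3°, groundspeed=110.9 kt
Leg 6: heading=157.0°, groundspeed=130.7 kt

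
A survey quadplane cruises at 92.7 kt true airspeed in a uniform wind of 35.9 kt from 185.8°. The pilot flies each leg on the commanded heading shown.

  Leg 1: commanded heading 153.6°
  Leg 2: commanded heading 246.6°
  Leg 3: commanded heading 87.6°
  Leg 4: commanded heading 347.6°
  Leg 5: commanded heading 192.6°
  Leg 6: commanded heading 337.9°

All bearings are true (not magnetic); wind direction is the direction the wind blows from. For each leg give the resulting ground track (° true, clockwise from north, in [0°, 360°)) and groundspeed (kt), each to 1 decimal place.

Leg 1: track=136.5°, groundspeed=65.2 kt
Leg 2: track=269.2°, groundspeed=81.5 kt
Leg 3: track=67.6°, groundspeed=104.1 kt
Leg 4: track=352.7°, groundspeed=127.3 kt
Leg 5: track=196.9°, groundspeed=57.2 kt
Leg 6: track=345.6°, groundspeed=125.6 kt

Leg 1: heading 153.6°; drift -17.1° → track 136.5°, groundspeed 65.2 kt
Leg 2: heading 246.6°; drift +22.6° → track 269.2°, groundspeed 81.5 kt
Leg 3: heading 87.6°; drift -20.0° → track 67.6°, groundspeed 104.1 kt
Leg 4: heading 347.6°; drift +5.1° → track 352.7°, groundspeed 127.3 kt
Leg 5: heading 192.6°; drift +4.3° → track 196.9°, groundspeed 57.2 kt
Leg 6: heading 337.9°; drift +7.7° → track 345.6°, groundspeed 125.6 kt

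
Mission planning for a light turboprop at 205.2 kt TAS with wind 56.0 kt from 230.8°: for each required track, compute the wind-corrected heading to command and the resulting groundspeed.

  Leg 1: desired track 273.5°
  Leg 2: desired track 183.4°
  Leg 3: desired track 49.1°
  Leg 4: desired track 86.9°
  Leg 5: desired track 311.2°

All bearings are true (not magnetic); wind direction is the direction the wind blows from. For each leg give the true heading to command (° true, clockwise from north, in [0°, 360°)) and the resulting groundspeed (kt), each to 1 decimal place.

Leg 1: desired track 273.5°; wind correction -10.7° → command heading 262.8°, groundspeed 160.5 kt
Leg 2: desired track 183.4°; wind correction +11.6° → command heading 195.0°, groundspeed 163.1 kt
Leg 3: desired track 49.1°; wind correction -0.5° → command heading 48.6°, groundspeed 261.2 kt
Leg 4: desired track 86.9°; wind correction +9.3° → command heading 96.2°, groundspeed 247.8 kt
Leg 5: desired track 311.2°; wind correction -15.6° → command heading 295.6°, groundspeed 188.3 kt

Leg 1: heading=262.8°, groundspeed=160.5 kt
Leg 2: heading=195.0°, groundspeed=163.1 kt
Leg 3: heading=48.6°, groundspeed=261.2 kt
Leg 4: heading=96.2°, groundspeed=247.8 kt
Leg 5: heading=295.6°, groundspeed=188.3 kt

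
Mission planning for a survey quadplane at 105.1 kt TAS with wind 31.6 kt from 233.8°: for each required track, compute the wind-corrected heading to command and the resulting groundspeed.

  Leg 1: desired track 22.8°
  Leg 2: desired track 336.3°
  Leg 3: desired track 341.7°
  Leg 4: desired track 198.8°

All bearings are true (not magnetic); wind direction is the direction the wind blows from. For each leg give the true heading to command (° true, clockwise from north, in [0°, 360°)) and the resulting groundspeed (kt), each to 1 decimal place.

Leg 1: heading=13.9°, groundspeed=130.9 kt
Leg 2: heading=319.2°, groundspeed=107.3 kt
Leg 3: heading=325.1°, groundspeed=110.4 kt
Leg 4: heading=208.7°, groundspeed=77.6 kt

Leg 1: desired track 22.8°; wind correction -8.9° → command heading 13.9°, groundspeed 130.9 kt
Leg 2: desired track 336.3°; wind correction -17.1° → command heading 319.2°, groundspeed 107.3 kt
Leg 3: desired track 341.7°; wind correction -16.6° → command heading 325.1°, groundspeed 110.4 kt
Leg 4: desired track 198.8°; wind correction +9.9° → command heading 208.7°, groundspeed 77.6 kt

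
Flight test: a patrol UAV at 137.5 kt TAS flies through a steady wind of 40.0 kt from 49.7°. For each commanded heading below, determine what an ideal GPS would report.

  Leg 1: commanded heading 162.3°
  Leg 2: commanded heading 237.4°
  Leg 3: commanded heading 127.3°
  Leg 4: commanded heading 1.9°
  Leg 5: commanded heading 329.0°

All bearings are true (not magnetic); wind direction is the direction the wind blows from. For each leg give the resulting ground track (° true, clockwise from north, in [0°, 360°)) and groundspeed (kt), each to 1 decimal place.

Leg 1: track=175.9°, groundspeed=157.3 kt
Leg 2: track=235.7°, groundspeed=177.2 kt
Leg 3: track=144.2°, groundspeed=134.7 kt
Leg 4: track=346.9°, groundspeed=114.5 kt
Leg 5: track=312.2°, groundspeed=136.9 kt

Leg 1: heading 162.3°; drift +13.6° → track 175.9°, groundspeed 157.3 kt
Leg 2: heading 237.4°; drift -1.7° → track 235.7°, groundspeed 177.2 kt
Leg 3: heading 127.3°; drift +16.9° → track 144.2°, groundspeed 134.7 kt
Leg 4: heading 1.9°; drift -15.0° → track 346.9°, groundspeed 114.5 kt
Leg 5: heading 329.0°; drift -16.8° → track 312.2°, groundspeed 136.9 kt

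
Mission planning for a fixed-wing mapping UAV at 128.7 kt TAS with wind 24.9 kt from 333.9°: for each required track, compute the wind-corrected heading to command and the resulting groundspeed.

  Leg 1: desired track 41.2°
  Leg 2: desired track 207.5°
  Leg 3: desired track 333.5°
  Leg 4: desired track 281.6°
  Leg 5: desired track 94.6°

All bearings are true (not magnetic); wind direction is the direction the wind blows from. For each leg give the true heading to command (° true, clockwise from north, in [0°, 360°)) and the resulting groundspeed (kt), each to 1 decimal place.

Leg 1: desired track 41.2°; wind correction -10.3° → command heading 30.9°, groundspeed 117.0 kt
Leg 2: desired track 207.5°; wind correction +9.0° → command heading 216.5°, groundspeed 141.9 kt
Leg 3: desired track 333.5°; wind correction +0.1° → command heading 333.6°, groundspeed 103.8 kt
Leg 4: desired track 281.6°; wind correction +8.8° → command heading 290.4°, groundspeed 112.0 kt
Leg 5: desired track 94.6°; wind correction -9.6° → command heading 85.0°, groundspeed 139.6 kt

Leg 1: heading=30.9°, groundspeed=117.0 kt
Leg 2: heading=216.5°, groundspeed=141.9 kt
Leg 3: heading=333.6°, groundspeed=103.8 kt
Leg 4: heading=290.4°, groundspeed=112.0 kt
Leg 5: heading=85.0°, groundspeed=139.6 kt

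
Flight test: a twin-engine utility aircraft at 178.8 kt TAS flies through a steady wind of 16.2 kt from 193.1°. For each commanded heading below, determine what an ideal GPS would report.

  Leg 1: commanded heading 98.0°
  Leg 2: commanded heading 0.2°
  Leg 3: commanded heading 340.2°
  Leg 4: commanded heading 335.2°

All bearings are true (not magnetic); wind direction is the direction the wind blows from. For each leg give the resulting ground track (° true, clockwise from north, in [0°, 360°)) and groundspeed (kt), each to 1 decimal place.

Leg 1: heading 98.0°; drift -5.1° → track 92.9°, groundspeed 181.0 kt
Leg 2: heading 0.2°; drift +1.1° → track 1.3°, groundspeed 194.6 kt
Leg 3: heading 340.2°; drift +2.6° → track 342.8°, groundspeed 192.6 kt
Leg 4: heading 335.2°; drift +3.0° → track 338.2°, groundspeed 191.8 kt

Leg 1: track=92.9°, groundspeed=181.0 kt
Leg 2: track=1.3°, groundspeed=194.6 kt
Leg 3: track=342.8°, groundspeed=192.6 kt
Leg 4: track=338.2°, groundspeed=191.8 kt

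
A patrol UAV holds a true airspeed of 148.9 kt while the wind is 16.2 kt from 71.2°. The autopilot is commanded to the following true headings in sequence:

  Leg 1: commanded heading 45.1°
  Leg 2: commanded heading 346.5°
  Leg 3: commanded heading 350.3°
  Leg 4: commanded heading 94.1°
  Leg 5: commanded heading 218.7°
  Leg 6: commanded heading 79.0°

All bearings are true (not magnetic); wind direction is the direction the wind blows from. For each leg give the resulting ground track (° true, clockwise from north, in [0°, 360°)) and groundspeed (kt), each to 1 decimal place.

Leg 1: track=42.1°, groundspeed=134.5 kt
Leg 2: track=340.3°, groundspeed=148.3 kt
Leg 3: track=344.1°, groundspeed=147.2 kt
Leg 4: track=96.8°, groundspeed=134.1 kt
Leg 5: track=221.8°, groundspeed=162.8 kt
Leg 6: track=79.9°, groundspeed=132.9 kt

Leg 1: heading 45.1°; drift -3.0° → track 42.1°, groundspeed 134.5 kt
Leg 2: heading 346.5°; drift -6.2° → track 340.3°, groundspeed 148.3 kt
Leg 3: heading 350.3°; drift -6.2° → track 344.1°, groundspeed 147.2 kt
Leg 4: heading 94.1°; drift +2.7° → track 96.8°, groundspeed 134.1 kt
Leg 5: heading 218.7°; drift +3.1° → track 221.8°, groundspeed 162.8 kt
Leg 6: heading 79.0°; drift +0.9° → track 79.9°, groundspeed 132.9 kt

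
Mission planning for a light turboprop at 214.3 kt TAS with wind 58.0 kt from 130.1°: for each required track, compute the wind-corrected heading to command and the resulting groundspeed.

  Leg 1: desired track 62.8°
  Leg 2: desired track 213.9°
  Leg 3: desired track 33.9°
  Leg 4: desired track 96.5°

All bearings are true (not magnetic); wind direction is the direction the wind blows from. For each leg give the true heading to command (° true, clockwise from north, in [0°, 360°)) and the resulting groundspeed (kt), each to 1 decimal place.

Leg 1: desired track 62.8°; wind correction +14.5° → command heading 77.3°, groundspeed 185.1 kt
Leg 2: desired track 213.9°; wind correction -15.6° → command heading 198.3°, groundspeed 200.1 kt
Leg 3: desired track 33.9°; wind correction +15.6° → command heading 49.5°, groundspeed 212.7 kt
Leg 4: desired track 96.5°; wind correction +8.6° → command heading 105.1°, groundspeed 163.6 kt

Leg 1: heading=77.3°, groundspeed=185.1 kt
Leg 2: heading=198.3°, groundspeed=200.1 kt
Leg 3: heading=49.5°, groundspeed=212.7 kt
Leg 4: heading=105.1°, groundspeed=163.6 kt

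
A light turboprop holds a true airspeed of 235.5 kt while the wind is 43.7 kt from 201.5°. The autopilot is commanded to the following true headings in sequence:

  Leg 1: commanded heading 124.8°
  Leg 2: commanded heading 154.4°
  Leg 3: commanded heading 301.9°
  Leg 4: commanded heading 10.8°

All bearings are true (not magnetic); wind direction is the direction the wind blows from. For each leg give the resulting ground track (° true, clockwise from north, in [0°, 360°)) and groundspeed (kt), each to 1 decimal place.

Leg 1: heading 124.8°; drift -10.7° → track 114.1°, groundspeed 229.4 kt
Leg 2: heading 154.4°; drift -8.8° → track 145.6°, groundspeed 208.2 kt
Leg 3: heading 301.9°; drift +10.0° → track 311.9°, groundspeed 247.2 kt
Leg 4: heading 10.8°; drift +1.7° → track 12.5°, groundspeed 278.6 kt

Leg 1: track=114.1°, groundspeed=229.4 kt
Leg 2: track=145.6°, groundspeed=208.2 kt
Leg 3: track=311.9°, groundspeed=247.2 kt
Leg 4: track=12.5°, groundspeed=278.6 kt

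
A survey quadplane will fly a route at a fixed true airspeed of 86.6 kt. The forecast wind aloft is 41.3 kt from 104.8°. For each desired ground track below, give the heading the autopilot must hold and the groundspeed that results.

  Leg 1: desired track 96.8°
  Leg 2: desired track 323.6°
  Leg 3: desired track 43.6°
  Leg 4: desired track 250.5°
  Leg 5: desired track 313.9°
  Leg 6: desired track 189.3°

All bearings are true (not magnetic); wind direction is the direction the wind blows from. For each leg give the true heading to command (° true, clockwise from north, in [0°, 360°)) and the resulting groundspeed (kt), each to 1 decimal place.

Leg 1: heading=100.6°, groundspeed=45.5 kt
Leg 2: heading=341.0°, groundspeed=114.8 kt
Leg 3: heading=68.3°, groundspeed=58.8 kt
Leg 4: heading=234.9°, groundspeed=117.5 kt
Leg 5: heading=327.3°, groundspeed=120.3 kt
Leg 6: heading=161.0°, groundspeed=72.3 kt

Leg 1: desired track 96.8°; wind correction +3.8° → command heading 100.6°, groundspeed 45.5 kt
Leg 2: desired track 323.6°; wind correction +17.4° → command heading 341.0°, groundspeed 114.8 kt
Leg 3: desired track 43.6°; wind correction +24.7° → command heading 68.3°, groundspeed 58.8 kt
Leg 4: desired track 250.5°; wind correction -15.6° → command heading 234.9°, groundspeed 117.5 kt
Leg 5: desired track 313.9°; wind correction +13.4° → command heading 327.3°, groundspeed 120.3 kt
Leg 6: desired track 189.3°; wind correction -28.3° → command heading 161.0°, groundspeed 72.3 kt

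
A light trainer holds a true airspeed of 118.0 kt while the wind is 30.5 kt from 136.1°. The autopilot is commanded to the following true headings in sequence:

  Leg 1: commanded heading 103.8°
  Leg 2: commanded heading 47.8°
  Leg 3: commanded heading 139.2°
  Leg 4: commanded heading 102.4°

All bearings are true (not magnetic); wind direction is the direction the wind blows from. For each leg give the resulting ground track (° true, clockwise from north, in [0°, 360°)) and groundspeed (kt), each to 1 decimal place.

Leg 1: heading 103.8°; drift -10.0° → track 93.8°, groundspeed 93.6 kt
Leg 2: heading 47.8°; drift -14.6° → track 33.2°, groundspeed 121.0 kt
Leg 3: heading 139.2°; drift +1.1° → track 140.3°, groundspeed 87.6 kt
Leg 4: heading 102.4°; drift -10.4° → track 92.0°, groundspeed 94.2 kt

Leg 1: track=93.8°, groundspeed=93.6 kt
Leg 2: track=33.2°, groundspeed=121.0 kt
Leg 3: track=140.3°, groundspeed=87.6 kt
Leg 4: track=92.0°, groundspeed=94.2 kt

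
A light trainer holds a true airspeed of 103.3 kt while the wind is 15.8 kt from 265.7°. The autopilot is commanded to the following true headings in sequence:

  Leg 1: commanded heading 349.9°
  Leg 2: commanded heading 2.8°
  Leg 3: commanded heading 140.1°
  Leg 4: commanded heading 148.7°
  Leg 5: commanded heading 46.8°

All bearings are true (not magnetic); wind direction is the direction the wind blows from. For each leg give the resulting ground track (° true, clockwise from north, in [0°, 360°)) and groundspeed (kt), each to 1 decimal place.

Leg 1: heading 349.9°; drift +8.8° → track 358.7°, groundspeed 102.9 kt
Leg 2: heading 2.8°; drift +8.5° → track 11.3°, groundspeed 106.4 kt
Leg 3: heading 140.1°; drift -6.5° → track 133.6°, groundspeed 113.2 kt
Leg 4: heading 148.7°; drift -7.3° → track 141.4°, groundspeed 111.4 kt
Leg 5: heading 46.8°; drift +4.9° → track 51.7°, groundspeed 116.0 kt

Leg 1: track=358.7°, groundspeed=102.9 kt
Leg 2: track=11.3°, groundspeed=106.4 kt
Leg 3: track=133.6°, groundspeed=113.2 kt
Leg 4: track=141.4°, groundspeed=111.4 kt
Leg 5: track=51.7°, groundspeed=116.0 kt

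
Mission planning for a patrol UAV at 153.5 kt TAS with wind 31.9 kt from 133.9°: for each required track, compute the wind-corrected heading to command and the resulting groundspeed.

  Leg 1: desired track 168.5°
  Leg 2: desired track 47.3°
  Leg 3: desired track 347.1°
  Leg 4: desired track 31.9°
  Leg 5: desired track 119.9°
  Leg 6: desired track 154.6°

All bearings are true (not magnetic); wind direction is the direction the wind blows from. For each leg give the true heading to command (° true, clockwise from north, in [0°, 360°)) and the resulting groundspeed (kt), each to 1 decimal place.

Leg 1: heading=161.7°, groundspeed=126.2 kt
Leg 2: heading=59.3°, groundspeed=148.3 kt
Leg 3: heading=353.6°, groundspeed=179.2 kt
Leg 4: heading=43.6°, groundspeed=156.9 kt
Leg 5: heading=122.8°, groundspeed=122.4 kt
Leg 6: heading=150.4°, groundspeed=123.2 kt

Leg 1: desired track 168.5°; wind correction -6.8° → command heading 161.7°, groundspeed 126.2 kt
Leg 2: desired track 47.3°; wind correction +12.0° → command heading 59.3°, groundspeed 148.3 kt
Leg 3: desired track 347.1°; wind correction +6.5° → command heading 353.6°, groundspeed 179.2 kt
Leg 4: desired track 31.9°; wind correction +11.7° → command heading 43.6°, groundspeed 156.9 kt
Leg 5: desired track 119.9°; wind correction +2.9° → command heading 122.8°, groundspeed 122.4 kt
Leg 6: desired track 154.6°; wind correction -4.2° → command heading 150.4°, groundspeed 123.2 kt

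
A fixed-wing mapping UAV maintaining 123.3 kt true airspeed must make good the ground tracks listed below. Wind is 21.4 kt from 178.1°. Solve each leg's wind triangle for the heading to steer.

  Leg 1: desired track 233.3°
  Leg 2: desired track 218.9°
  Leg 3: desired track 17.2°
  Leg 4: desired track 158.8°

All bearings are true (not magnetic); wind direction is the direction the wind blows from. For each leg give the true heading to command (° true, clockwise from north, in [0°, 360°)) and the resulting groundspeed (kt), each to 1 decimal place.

Leg 1: heading=225.1°, groundspeed=109.8 kt
Leg 2: heading=212.4°, groundspeed=106.3 kt
Leg 3: heading=20.5°, groundspeed=143.3 kt
Leg 4: heading=162.1°, groundspeed=102.9 kt

Leg 1: desired track 233.3°; wind correction -8.2° → command heading 225.1°, groundspeed 109.8 kt
Leg 2: desired track 218.9°; wind correction -6.5° → command heading 212.4°, groundspeed 106.3 kt
Leg 3: desired track 17.2°; wind correction +3.3° → command heading 20.5°, groundspeed 143.3 kt
Leg 4: desired track 158.8°; wind correction +3.3° → command heading 162.1°, groundspeed 102.9 kt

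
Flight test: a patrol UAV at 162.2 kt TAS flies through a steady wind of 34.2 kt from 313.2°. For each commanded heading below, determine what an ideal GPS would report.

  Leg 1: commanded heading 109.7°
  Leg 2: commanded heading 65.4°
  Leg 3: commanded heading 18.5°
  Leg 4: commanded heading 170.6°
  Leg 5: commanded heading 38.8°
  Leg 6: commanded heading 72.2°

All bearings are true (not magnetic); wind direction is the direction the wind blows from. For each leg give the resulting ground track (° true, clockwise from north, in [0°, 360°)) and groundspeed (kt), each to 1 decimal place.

Leg 1: heading 109.7°; drift +4.0° → track 113.7°, groundspeed 194.0 kt
Leg 2: heading 65.4°; drift +10.2° → track 75.6°, groundspeed 178.0 kt
Leg 3: heading 18.5°; drift +11.9° → track 30.4°, groundspeed 151.1 kt
Leg 4: heading 170.6°; drift -6.3° → track 164.3°, groundspeed 190.5 kt
Leg 5: heading 38.8°; drift +12.1° → track 50.9°, groundspeed 163.2 kt
Leg 6: heading 72.2°; drift +9.5° → track 81.7°, groundspeed 181.3 kt

Leg 1: track=113.7°, groundspeed=194.0 kt
Leg 2: track=75.6°, groundspeed=178.0 kt
Leg 3: track=30.4°, groundspeed=151.1 kt
Leg 4: track=164.3°, groundspeed=190.5 kt
Leg 5: track=50.9°, groundspeed=163.2 kt
Leg 6: track=81.7°, groundspeed=181.3 kt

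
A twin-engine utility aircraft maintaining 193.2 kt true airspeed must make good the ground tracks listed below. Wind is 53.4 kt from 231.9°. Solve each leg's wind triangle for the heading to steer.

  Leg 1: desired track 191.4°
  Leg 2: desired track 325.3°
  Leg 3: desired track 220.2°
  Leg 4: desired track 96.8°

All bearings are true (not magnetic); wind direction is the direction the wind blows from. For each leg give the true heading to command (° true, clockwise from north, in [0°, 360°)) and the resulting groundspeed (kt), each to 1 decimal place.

Leg 1: desired track 191.4°; wind correction +10.3° → command heading 201.7°, groundspeed 149.5 kt
Leg 2: desired track 325.3°; wind correction -16.0° → command heading 309.3°, groundspeed 188.9 kt
Leg 3: desired track 220.2°; wind correction +3.2° → command heading 223.4°, groundspeed 140.6 kt
Leg 4: desired track 96.8°; wind correction +11.3° → command heading 108.1°, groundspeed 227.3 kt

Leg 1: heading=201.7°, groundspeed=149.5 kt
Leg 2: heading=309.3°, groundspeed=188.9 kt
Leg 3: heading=223.4°, groundspeed=140.6 kt
Leg 4: heading=108.1°, groundspeed=227.3 kt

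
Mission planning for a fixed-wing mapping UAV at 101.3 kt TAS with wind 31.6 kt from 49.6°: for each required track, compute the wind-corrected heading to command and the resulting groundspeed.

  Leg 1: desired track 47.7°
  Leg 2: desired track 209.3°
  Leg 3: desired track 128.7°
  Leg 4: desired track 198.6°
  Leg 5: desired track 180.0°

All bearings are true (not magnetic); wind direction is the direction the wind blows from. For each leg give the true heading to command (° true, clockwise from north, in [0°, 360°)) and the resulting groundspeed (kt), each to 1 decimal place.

Leg 1: desired track 47.7°; wind correction +0.6° → command heading 48.3°, groundspeed 69.7 kt
Leg 2: desired track 209.3°; wind correction -6.2° → command heading 203.1°, groundspeed 130.3 kt
Leg 3: desired track 128.7°; wind correction -17.8° → command heading 110.9°, groundspeed 90.5 kt
Leg 4: desired track 198.6°; wind correction -9.2° → command heading 189.4°, groundspeed 127.1 kt
Leg 5: desired track 180.0°; wind correction -13.7° → command heading 166.3°, groundspeed 118.9 kt

Leg 1: heading=48.3°, groundspeed=69.7 kt
Leg 2: heading=203.1°, groundspeed=130.3 kt
Leg 3: heading=110.9°, groundspeed=90.5 kt
Leg 4: heading=189.4°, groundspeed=127.1 kt
Leg 5: heading=166.3°, groundspeed=118.9 kt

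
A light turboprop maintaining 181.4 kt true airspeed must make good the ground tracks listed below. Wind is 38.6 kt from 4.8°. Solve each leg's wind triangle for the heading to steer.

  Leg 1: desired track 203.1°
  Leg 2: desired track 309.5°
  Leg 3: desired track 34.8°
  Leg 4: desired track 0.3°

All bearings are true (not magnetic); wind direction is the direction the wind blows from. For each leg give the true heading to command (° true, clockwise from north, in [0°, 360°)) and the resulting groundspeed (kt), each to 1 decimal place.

Leg 1: desired track 203.1°; wind correction +3.8° → command heading 206.9°, groundspeed 217.6 kt
Leg 2: desired track 309.5°; wind correction +10.1° → command heading 319.6°, groundspeed 156.6 kt
Leg 3: desired track 34.8°; wind correction -6.1° → command heading 28.7°, groundspeed 146.9 kt
Leg 4: desired track 0.3°; wind correction +1.0° → command heading 1.3°, groundspeed 142.9 kt

Leg 1: heading=206.9°, groundspeed=217.6 kt
Leg 2: heading=319.6°, groundspeed=156.6 kt
Leg 3: heading=28.7°, groundspeed=146.9 kt
Leg 4: heading=1.3°, groundspeed=142.9 kt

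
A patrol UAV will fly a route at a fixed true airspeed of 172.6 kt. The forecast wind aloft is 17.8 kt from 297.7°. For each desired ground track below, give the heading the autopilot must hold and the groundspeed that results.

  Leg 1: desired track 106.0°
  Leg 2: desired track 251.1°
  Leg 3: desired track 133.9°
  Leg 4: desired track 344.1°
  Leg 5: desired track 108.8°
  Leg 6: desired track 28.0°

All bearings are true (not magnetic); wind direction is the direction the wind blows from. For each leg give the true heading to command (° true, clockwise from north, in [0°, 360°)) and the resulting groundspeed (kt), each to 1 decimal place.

Leg 1: heading=104.8°, groundspeed=190.0 kt
Leg 2: heading=255.4°, groundspeed=159.9 kt
Leg 3: heading=135.5°, groundspeed=189.6 kt
Leg 4: heading=339.8°, groundspeed=159.8 kt
Leg 5: heading=107.9°, groundspeed=190.2 kt
Leg 6: heading=22.1°, groundspeed=171.8 kt

Leg 1: desired track 106.0°; wind correction -1.2° → command heading 104.8°, groundspeed 190.0 kt
Leg 2: desired track 251.1°; wind correction +4.3° → command heading 255.4°, groundspeed 159.9 kt
Leg 3: desired track 133.9°; wind correction +1.6° → command heading 135.5°, groundspeed 189.6 kt
Leg 4: desired track 344.1°; wind correction -4.3° → command heading 339.8°, groundspeed 159.8 kt
Leg 5: desired track 108.8°; wind correction -0.9° → command heading 107.9°, groundspeed 190.2 kt
Leg 6: desired track 28.0°; wind correction -5.9° → command heading 22.1°, groundspeed 171.8 kt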